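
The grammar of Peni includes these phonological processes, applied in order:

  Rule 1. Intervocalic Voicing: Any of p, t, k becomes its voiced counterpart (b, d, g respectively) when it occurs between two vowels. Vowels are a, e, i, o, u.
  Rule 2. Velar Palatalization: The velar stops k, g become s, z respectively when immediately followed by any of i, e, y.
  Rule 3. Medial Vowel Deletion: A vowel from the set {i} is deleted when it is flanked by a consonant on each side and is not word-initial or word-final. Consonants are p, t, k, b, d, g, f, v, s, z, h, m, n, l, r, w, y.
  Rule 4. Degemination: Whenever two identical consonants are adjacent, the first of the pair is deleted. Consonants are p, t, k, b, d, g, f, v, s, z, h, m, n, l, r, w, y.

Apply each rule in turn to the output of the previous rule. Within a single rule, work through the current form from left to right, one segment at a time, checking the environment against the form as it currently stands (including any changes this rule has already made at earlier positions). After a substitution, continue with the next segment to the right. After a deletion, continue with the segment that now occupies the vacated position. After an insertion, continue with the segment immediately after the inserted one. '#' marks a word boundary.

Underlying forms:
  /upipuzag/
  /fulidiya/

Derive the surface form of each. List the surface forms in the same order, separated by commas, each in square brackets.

/upipuzag/:
  Rule 1 Intervocalic Voicing: [upipuzag] → [ubibuzag]
  Rule 2 Velar Palatalization: no change — [ubibuzag]
  Rule 3 Medial Vowel Deletion: [ubibuzag] → [ubbuzag]
  Rule 4 Degemination: [ubbuzag] → [ubuzag]
/fulidiya/:
  Rule 1 Intervocalic Voicing: no change — [fulidiya]
  Rule 2 Velar Palatalization: no change — [fulidiya]
  Rule 3 Medial Vowel Deletion: [fulidiya] → [fuldya]
  Rule 4 Degemination: no change — [fuldya]

[ubuzag], [fuldya]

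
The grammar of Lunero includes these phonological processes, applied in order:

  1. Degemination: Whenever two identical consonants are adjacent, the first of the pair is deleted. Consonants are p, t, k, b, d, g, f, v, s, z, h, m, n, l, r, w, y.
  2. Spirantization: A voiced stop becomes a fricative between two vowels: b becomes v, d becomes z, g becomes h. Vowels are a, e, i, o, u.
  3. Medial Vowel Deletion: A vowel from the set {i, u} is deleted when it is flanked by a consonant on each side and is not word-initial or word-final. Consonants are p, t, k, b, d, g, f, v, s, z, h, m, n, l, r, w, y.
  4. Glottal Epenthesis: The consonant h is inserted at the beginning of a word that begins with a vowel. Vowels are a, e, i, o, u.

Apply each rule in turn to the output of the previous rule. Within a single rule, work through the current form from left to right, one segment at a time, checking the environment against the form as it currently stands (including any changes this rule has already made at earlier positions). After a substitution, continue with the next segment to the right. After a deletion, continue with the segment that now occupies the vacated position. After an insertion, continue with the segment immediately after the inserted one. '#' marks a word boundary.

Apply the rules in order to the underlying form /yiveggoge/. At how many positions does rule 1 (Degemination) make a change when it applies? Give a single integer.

1

1 Degemination: [yiveggoge] → [yivegoge]
2 Spirantization: [yivegoge] → [yivehohe]
3 Medial Vowel Deletion: [yivehohe] → [yvehohe]
4 Glottal Epenthesis: no change — [yvehohe]
Rule 1 changed 1 position(s).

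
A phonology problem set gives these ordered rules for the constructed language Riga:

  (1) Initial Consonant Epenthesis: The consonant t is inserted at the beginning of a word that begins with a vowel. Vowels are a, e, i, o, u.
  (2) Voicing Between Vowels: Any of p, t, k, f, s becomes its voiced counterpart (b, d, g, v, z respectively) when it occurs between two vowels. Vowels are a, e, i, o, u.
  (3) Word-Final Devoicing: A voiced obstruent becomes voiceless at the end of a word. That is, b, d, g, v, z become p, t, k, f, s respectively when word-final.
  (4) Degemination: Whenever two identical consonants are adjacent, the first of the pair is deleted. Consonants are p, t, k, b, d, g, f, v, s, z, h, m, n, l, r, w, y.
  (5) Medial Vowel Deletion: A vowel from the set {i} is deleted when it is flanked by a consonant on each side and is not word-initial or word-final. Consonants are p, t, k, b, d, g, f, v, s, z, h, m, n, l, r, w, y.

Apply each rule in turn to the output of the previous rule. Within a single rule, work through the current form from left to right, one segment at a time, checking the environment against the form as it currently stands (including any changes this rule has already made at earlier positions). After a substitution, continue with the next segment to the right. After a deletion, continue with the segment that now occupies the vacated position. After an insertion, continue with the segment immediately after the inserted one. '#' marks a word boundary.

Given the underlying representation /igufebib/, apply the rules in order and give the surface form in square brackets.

(1) Initial Consonant Epenthesis: [igufebib] → [tigufebib]
(2) Voicing Between Vowels: [tigufebib] → [tiguvebib]
(3) Word-Final Devoicing: [tiguvebib] → [tiguvebip]
(4) Degemination: no change — [tiguvebip]
(5) Medial Vowel Deletion: [tiguvebip] → [tguvebp]

[tguvebp]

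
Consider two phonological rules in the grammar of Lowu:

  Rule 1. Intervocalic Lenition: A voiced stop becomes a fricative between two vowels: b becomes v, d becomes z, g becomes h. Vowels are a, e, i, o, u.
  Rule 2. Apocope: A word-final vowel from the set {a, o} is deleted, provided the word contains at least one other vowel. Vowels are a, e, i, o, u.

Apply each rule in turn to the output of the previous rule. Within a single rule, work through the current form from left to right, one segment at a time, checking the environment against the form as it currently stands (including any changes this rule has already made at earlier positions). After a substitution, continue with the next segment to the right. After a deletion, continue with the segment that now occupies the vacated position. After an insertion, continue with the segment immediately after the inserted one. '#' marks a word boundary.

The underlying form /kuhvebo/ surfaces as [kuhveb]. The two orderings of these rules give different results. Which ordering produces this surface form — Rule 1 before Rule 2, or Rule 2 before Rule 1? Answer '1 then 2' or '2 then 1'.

Order 1 then 2:
  1 Intervocalic Lenition: [kuhvebo] → [kuhvevo]
  2 Apocope: [kuhvevo] → [kuhvev]
  result: [kuhvev]
Order 2 then 1:
  2 Apocope: [kuhvebo] → [kuhveb]
  1 Intervocalic Lenition: no change — [kuhveb]
  result: [kuhveb]

2 then 1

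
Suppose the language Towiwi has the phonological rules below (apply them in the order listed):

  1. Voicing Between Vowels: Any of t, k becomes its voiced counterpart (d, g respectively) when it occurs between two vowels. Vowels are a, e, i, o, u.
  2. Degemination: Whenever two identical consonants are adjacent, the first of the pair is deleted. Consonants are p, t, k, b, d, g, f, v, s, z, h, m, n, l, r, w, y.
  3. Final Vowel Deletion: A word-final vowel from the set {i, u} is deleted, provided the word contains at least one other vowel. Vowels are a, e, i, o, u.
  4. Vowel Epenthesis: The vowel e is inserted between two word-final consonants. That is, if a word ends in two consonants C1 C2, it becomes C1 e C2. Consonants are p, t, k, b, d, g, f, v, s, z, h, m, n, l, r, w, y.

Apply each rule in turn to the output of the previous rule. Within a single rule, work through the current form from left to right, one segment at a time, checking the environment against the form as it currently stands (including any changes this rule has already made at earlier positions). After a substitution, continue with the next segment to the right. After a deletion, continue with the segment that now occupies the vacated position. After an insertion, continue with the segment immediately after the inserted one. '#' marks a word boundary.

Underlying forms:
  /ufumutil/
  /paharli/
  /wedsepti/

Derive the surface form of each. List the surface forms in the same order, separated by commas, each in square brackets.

[ufumudil], [paharel], [wedsepet]

/ufumutil/:
  1 Voicing Between Vowels: [ufumutil] → [ufumudil]
  2 Degemination: no change — [ufumudil]
  3 Final Vowel Deletion: no change — [ufumudil]
  4 Vowel Epenthesis: no change — [ufumudil]
/paharli/:
  1 Voicing Between Vowels: no change — [paharli]
  2 Degemination: no change — [paharli]
  3 Final Vowel Deletion: [paharli] → [paharl]
  4 Vowel Epenthesis: [paharl] → [paharel]
/wedsepti/:
  1 Voicing Between Vowels: no change — [wedsepti]
  2 Degemination: no change — [wedsepti]
  3 Final Vowel Deletion: [wedsepti] → [wedsept]
  4 Vowel Epenthesis: [wedsept] → [wedsepet]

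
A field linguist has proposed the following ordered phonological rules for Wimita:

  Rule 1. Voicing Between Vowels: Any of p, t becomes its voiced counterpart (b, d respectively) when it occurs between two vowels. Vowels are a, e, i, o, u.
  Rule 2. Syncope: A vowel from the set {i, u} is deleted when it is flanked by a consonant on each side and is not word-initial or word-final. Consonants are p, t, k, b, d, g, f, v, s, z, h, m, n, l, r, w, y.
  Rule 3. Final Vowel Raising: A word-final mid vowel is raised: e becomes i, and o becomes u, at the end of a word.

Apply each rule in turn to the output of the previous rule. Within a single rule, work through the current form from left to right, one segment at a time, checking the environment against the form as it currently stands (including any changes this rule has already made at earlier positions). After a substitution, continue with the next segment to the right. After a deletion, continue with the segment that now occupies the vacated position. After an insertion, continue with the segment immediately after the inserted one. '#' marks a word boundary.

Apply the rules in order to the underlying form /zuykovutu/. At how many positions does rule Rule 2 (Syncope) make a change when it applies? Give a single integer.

2

Rule 1 Voicing Between Vowels: [zuykovutu] → [zuykovudu]
Rule 2 Syncope: [zuykovudu] → [zykovdu]
Rule 3 Final Vowel Raising: no change — [zykovdu]
Rule Rule 2 changed 2 position(s).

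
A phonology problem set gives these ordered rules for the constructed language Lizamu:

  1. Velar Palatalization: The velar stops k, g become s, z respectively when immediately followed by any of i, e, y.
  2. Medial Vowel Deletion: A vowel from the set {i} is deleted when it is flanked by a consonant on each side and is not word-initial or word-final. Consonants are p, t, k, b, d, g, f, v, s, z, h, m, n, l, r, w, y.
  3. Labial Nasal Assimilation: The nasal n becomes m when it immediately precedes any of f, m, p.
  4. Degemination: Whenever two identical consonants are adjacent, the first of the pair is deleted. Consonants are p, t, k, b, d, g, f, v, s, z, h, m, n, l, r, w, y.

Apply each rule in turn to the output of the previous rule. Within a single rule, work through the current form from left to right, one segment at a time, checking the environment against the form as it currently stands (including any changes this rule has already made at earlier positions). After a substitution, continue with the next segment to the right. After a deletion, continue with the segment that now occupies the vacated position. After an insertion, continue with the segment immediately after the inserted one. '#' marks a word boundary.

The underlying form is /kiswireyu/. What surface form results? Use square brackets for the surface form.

[swreyu]

1 Velar Palatalization: [kiswireyu] → [siswireyu]
2 Medial Vowel Deletion: [siswireyu] → [sswreyu]
3 Labial Nasal Assimilation: no change — [sswreyu]
4 Degemination: [sswreyu] → [swreyu]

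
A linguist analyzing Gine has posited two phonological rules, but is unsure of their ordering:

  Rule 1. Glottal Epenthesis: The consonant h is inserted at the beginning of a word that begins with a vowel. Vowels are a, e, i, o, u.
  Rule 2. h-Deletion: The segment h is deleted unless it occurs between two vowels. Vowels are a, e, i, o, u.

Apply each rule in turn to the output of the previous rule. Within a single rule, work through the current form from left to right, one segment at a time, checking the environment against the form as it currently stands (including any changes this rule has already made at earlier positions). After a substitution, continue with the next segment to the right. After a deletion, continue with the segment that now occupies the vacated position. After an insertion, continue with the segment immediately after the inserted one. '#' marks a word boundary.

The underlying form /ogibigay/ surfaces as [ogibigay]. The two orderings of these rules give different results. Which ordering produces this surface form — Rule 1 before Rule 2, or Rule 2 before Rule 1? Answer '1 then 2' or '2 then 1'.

1 then 2

Order 1 then 2:
  1 Glottal Epenthesis: [ogibigay] → [hogibigay]
  2 h-Deletion: [hogibigay] → [ogibigay]
  result: [ogibigay]
Order 2 then 1:
  2 h-Deletion: no change — [ogibigay]
  1 Glottal Epenthesis: [ogibigay] → [hogibigay]
  result: [hogibigay]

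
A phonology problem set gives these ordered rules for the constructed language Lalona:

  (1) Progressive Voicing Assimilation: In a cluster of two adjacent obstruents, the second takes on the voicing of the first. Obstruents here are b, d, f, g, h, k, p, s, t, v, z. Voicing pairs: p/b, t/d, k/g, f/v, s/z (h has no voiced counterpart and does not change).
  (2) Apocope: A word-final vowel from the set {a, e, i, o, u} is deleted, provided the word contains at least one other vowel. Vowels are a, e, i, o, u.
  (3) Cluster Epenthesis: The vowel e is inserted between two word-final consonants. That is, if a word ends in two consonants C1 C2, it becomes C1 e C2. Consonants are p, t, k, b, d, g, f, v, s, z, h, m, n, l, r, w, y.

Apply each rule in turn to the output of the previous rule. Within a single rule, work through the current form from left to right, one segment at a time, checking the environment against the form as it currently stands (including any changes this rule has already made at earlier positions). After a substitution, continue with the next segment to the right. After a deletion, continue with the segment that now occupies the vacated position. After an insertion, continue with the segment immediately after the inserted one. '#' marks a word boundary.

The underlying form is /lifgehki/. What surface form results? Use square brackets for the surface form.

[lifkehek]

(1) Progressive Voicing Assimilation: [lifgehki] → [lifkehki]
(2) Apocope: [lifkehki] → [lifkehk]
(3) Cluster Epenthesis: [lifkehk] → [lifkehek]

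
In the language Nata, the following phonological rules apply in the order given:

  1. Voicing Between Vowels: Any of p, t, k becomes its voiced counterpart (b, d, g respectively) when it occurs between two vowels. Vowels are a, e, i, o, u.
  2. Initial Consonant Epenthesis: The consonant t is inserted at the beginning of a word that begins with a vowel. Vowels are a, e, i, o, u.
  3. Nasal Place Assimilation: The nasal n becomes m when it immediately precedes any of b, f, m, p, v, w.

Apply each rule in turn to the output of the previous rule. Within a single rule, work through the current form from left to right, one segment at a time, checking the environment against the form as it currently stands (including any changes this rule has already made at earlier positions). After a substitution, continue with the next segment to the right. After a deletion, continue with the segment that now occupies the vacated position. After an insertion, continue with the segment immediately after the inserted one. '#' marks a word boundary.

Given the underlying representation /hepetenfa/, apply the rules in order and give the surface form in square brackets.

1 Voicing Between Vowels: [hepetenfa] → [hebedenfa]
2 Initial Consonant Epenthesis: no change — [hebedenfa]
3 Nasal Place Assimilation: [hebedenfa] → [hebedemfa]

[hebedemfa]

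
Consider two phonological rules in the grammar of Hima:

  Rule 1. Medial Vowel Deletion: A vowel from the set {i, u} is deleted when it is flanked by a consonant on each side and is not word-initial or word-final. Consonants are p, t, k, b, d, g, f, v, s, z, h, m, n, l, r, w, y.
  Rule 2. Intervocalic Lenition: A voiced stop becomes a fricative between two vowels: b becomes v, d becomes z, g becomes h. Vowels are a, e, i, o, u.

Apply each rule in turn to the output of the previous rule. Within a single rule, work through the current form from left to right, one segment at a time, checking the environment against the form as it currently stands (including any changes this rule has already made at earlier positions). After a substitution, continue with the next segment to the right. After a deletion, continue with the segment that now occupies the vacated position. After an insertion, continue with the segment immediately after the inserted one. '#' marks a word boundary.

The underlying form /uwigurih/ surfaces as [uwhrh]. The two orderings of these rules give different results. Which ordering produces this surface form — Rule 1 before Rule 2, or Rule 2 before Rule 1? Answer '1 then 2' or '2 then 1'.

Order 1 then 2:
  1 Medial Vowel Deletion: [uwigurih] → [uwgrh]
  2 Intervocalic Lenition: no change — [uwgrh]
  result: [uwgrh]
Order 2 then 1:
  2 Intervocalic Lenition: [uwigurih] → [uwihurih]
  1 Medial Vowel Deletion: [uwihurih] → [uwhrh]
  result: [uwhrh]

2 then 1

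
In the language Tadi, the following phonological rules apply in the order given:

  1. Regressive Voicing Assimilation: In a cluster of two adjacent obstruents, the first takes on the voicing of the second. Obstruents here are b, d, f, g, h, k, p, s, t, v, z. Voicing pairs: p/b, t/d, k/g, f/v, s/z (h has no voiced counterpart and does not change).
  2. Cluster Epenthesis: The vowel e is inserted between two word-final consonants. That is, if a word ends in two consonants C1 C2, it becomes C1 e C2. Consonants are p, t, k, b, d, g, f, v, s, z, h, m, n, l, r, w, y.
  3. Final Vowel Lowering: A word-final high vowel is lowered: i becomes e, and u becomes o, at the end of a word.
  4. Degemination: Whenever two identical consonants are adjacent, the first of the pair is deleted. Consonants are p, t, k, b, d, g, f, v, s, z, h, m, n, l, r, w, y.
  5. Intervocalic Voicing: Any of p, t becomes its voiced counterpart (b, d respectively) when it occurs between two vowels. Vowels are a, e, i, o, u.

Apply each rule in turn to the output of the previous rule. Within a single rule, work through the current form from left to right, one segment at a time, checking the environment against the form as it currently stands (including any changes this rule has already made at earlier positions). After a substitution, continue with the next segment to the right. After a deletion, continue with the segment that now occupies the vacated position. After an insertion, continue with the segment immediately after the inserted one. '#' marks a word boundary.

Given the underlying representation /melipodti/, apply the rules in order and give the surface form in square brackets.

[melibode]

1 Regressive Voicing Assimilation: [melipodti] → [melipotti]
2 Cluster Epenthesis: no change — [melipotti]
3 Final Vowel Lowering: [melipotti] → [melipotte]
4 Degemination: [melipotte] → [melipote]
5 Intervocalic Voicing: [melipote] → [melibode]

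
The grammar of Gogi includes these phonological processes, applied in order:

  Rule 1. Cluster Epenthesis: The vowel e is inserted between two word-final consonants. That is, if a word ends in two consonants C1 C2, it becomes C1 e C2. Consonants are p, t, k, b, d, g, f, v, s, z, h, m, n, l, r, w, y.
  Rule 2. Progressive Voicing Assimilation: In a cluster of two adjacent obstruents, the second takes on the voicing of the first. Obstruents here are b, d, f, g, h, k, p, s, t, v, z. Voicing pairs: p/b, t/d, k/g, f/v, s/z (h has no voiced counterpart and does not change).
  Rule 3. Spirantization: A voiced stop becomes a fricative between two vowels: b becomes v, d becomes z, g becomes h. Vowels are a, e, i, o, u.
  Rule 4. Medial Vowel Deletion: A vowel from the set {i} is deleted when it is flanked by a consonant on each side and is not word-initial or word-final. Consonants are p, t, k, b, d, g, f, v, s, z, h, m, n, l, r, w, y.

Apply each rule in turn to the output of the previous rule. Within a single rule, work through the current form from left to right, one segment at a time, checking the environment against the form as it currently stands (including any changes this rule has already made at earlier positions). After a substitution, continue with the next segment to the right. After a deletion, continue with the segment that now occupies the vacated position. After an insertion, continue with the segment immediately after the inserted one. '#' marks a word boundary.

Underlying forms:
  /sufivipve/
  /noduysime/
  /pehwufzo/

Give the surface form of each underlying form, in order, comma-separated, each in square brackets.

[sufvpfe], [nozuysme], [pehwufso]

/sufivipve/:
  Rule 1 Cluster Epenthesis: no change — [sufivipve]
  Rule 2 Progressive Voicing Assimilation: [sufivipve] → [sufivipfe]
  Rule 3 Spirantization: no change — [sufivipfe]
  Rule 4 Medial Vowel Deletion: [sufivipfe] → [sufvpfe]
/noduysime/:
  Rule 1 Cluster Epenthesis: no change — [noduysime]
  Rule 2 Progressive Voicing Assimilation: no change — [noduysime]
  Rule 3 Spirantization: [noduysime] → [nozuysime]
  Rule 4 Medial Vowel Deletion: [nozuysime] → [nozuysme]
/pehwufzo/:
  Rule 1 Cluster Epenthesis: no change — [pehwufzo]
  Rule 2 Progressive Voicing Assimilation: [pehwufzo] → [pehwufso]
  Rule 3 Spirantization: no change — [pehwufso]
  Rule 4 Medial Vowel Deletion: no change — [pehwufso]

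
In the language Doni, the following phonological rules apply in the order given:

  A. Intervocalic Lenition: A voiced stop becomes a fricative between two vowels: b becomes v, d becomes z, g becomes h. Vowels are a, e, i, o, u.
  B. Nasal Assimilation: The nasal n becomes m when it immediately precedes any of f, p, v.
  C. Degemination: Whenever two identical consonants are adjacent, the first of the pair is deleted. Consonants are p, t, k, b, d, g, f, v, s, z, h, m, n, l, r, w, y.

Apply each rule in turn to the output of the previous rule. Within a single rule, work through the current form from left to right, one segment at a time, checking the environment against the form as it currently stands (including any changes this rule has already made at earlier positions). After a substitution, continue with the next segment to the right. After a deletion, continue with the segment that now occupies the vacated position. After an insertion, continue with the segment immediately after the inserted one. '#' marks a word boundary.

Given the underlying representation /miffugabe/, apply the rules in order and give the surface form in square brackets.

[mifuhave]

A Intervocalic Lenition: [miffugabe] → [miffuhave]
B Nasal Assimilation: no change — [miffuhave]
C Degemination: [miffuhave] → [mifuhave]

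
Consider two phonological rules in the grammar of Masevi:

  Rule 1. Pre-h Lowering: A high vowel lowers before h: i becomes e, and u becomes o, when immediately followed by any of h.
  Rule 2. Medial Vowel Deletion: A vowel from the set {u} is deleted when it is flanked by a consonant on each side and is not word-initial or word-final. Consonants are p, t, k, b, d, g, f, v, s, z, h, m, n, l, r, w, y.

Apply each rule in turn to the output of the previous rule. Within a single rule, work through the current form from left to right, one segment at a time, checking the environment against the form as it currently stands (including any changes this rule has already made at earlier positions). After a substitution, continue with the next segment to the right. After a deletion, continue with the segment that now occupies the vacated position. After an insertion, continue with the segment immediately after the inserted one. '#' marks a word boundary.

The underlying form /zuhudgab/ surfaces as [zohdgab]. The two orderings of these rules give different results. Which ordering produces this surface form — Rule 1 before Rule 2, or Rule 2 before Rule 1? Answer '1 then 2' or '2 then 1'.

1 then 2

Order 1 then 2:
  1 Pre-h Lowering: [zuhudgab] → [zohudgab]
  2 Medial Vowel Deletion: [zohudgab] → [zohdgab]
  result: [zohdgab]
Order 2 then 1:
  2 Medial Vowel Deletion: [zuhudgab] → [zhdgab]
  1 Pre-h Lowering: no change — [zhdgab]
  result: [zhdgab]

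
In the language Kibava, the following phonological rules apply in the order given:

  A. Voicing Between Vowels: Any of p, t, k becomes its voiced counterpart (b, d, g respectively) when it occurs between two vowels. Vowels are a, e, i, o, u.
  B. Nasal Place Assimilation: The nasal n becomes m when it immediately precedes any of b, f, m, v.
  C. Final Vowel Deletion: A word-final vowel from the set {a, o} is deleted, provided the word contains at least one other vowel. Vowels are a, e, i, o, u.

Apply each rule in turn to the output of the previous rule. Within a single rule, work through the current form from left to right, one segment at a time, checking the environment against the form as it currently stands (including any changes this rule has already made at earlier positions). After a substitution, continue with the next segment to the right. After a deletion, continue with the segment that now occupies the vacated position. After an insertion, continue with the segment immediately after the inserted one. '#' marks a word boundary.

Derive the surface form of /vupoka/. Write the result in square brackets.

A Voicing Between Vowels: [vupoka] → [vuboga]
B Nasal Place Assimilation: no change — [vuboga]
C Final Vowel Deletion: [vuboga] → [vubog]

[vubog]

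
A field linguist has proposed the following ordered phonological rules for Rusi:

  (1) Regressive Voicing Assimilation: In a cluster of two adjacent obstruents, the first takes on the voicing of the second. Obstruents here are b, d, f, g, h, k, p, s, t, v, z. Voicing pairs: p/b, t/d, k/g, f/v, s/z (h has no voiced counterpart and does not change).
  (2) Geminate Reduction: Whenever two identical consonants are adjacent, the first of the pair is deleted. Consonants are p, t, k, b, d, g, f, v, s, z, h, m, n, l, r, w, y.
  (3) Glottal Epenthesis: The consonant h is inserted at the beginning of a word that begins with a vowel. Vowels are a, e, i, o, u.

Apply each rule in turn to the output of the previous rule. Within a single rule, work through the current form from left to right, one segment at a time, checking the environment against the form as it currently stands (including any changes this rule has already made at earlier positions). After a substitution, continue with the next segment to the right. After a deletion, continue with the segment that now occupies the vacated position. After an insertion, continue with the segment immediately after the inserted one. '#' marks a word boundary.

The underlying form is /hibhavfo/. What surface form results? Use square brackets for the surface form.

[hiphafo]

(1) Regressive Voicing Assimilation: [hibhavfo] → [hiphaffo]
(2) Geminate Reduction: [hiphaffo] → [hiphafo]
(3) Glottal Epenthesis: no change — [hiphafo]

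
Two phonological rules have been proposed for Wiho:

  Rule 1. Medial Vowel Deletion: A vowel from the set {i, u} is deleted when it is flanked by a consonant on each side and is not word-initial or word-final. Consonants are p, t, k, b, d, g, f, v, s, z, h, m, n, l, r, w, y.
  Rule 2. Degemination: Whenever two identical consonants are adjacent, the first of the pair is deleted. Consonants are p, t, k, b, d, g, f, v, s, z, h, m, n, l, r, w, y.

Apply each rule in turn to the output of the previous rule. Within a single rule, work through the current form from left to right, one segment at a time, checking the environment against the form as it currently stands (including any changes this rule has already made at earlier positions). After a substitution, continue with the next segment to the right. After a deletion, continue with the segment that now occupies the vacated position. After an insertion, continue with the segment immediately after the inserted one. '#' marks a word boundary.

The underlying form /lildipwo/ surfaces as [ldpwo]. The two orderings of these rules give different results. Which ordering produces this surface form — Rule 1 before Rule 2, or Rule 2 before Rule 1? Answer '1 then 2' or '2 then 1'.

Order 1 then 2:
  1 Medial Vowel Deletion: [lildipwo] → [lldpwo]
  2 Degemination: [lldpwo] → [ldpwo]
  result: [ldpwo]
Order 2 then 1:
  2 Degemination: no change — [lildipwo]
  1 Medial Vowel Deletion: [lildipwo] → [lldpwo]
  result: [lldpwo]

1 then 2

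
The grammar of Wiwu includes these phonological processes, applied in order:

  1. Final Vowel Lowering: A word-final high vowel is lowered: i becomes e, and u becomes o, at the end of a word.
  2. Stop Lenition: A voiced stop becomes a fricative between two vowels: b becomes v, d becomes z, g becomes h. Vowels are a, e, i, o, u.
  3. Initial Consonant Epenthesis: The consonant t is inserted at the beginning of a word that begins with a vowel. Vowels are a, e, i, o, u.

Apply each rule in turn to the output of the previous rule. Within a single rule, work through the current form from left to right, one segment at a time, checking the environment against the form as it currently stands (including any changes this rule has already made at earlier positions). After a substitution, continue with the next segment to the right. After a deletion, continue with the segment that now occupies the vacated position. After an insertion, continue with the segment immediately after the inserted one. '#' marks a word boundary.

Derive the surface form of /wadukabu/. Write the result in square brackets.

1 Final Vowel Lowering: [wadukabu] → [wadukabo]
2 Stop Lenition: [wadukabo] → [wazukavo]
3 Initial Consonant Epenthesis: no change — [wazukavo]

[wazukavo]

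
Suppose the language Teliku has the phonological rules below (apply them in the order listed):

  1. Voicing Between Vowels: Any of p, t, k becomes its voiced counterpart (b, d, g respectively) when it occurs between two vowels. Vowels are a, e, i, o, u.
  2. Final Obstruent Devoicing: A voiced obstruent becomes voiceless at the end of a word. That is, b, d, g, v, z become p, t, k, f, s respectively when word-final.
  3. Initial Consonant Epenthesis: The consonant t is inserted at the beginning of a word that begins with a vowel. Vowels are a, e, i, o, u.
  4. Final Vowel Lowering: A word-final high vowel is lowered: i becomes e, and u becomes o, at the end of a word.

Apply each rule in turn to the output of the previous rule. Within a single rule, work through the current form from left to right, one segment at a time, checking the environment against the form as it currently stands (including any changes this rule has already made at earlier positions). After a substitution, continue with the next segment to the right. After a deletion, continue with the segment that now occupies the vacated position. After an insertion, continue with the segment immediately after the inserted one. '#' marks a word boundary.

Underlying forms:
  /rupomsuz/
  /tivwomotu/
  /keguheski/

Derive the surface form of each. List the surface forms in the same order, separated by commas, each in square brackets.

[rubomsus], [tivwomodo], [keguheske]

/rupomsuz/:
  1 Voicing Between Vowels: [rupomsuz] → [rubomsuz]
  2 Final Obstruent Devoicing: [rubomsuz] → [rubomsus]
  3 Initial Consonant Epenthesis: no change — [rubomsus]
  4 Final Vowel Lowering: no change — [rubomsus]
/tivwomotu/:
  1 Voicing Between Vowels: [tivwomotu] → [tivwomodu]
  2 Final Obstruent Devoicing: no change — [tivwomodu]
  3 Initial Consonant Epenthesis: no change — [tivwomodu]
  4 Final Vowel Lowering: [tivwomodu] → [tivwomodo]
/keguheski/:
  1 Voicing Between Vowels: no change — [keguheski]
  2 Final Obstruent Devoicing: no change — [keguheski]
  3 Initial Consonant Epenthesis: no change — [keguheski]
  4 Final Vowel Lowering: [keguheski] → [keguheske]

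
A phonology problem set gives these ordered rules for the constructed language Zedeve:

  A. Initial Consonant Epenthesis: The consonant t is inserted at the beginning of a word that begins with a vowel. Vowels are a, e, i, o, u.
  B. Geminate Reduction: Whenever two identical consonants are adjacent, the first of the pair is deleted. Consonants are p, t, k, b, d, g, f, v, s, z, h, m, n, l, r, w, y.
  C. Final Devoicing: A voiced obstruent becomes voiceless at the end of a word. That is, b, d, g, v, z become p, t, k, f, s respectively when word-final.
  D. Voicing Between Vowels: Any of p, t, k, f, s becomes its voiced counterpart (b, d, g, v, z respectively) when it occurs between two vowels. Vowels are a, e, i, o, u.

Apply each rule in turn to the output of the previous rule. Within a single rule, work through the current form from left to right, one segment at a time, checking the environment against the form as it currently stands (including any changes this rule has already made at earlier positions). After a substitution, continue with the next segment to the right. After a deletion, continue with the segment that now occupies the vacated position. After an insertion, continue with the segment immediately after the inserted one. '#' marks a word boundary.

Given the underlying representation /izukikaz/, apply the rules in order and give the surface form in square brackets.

A Initial Consonant Epenthesis: [izukikaz] → [tizukikaz]
B Geminate Reduction: no change — [tizukikaz]
C Final Devoicing: [tizukikaz] → [tizukikas]
D Voicing Between Vowels: [tizukikas] → [tizugigas]

[tizugigas]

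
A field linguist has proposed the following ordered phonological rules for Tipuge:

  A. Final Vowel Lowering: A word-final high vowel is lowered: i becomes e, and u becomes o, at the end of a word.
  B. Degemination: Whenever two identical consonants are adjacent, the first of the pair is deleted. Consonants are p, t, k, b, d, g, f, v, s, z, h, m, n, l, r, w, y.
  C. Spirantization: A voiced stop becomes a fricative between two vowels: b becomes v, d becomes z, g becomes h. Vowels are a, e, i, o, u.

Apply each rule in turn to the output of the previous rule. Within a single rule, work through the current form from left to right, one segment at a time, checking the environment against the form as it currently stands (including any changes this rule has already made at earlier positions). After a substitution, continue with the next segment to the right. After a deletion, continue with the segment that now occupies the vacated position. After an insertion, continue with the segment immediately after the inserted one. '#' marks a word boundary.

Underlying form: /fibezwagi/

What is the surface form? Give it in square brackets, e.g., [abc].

[fivezwahe]

A Final Vowel Lowering: [fibezwagi] → [fibezwage]
B Degemination: no change — [fibezwage]
C Spirantization: [fibezwage] → [fivezwahe]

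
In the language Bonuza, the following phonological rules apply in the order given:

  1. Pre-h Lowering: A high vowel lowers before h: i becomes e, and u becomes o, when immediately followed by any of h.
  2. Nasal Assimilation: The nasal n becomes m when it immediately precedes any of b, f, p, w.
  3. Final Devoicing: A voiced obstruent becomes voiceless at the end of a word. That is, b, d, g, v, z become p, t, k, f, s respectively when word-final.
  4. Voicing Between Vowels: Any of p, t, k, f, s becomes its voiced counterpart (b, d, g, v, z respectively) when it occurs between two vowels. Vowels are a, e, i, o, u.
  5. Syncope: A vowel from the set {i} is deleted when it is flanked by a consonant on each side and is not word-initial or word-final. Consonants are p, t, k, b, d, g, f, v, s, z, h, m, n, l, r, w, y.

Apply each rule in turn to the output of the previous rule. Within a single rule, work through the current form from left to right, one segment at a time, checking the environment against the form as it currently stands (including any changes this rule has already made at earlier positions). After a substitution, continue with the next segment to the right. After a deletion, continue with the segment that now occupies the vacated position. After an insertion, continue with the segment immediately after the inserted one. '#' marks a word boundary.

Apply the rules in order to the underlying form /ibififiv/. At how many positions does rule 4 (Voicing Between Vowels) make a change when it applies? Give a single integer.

2

1 Pre-h Lowering: no change — [ibififiv]
2 Nasal Assimilation: no change — [ibififiv]
3 Final Devoicing: [ibififiv] → [ibififif]
4 Voicing Between Vowels: [ibififif] → [ibivivif]
5 Syncope: [ibivivif] → [ibvvf]
Rule 4 changed 2 position(s).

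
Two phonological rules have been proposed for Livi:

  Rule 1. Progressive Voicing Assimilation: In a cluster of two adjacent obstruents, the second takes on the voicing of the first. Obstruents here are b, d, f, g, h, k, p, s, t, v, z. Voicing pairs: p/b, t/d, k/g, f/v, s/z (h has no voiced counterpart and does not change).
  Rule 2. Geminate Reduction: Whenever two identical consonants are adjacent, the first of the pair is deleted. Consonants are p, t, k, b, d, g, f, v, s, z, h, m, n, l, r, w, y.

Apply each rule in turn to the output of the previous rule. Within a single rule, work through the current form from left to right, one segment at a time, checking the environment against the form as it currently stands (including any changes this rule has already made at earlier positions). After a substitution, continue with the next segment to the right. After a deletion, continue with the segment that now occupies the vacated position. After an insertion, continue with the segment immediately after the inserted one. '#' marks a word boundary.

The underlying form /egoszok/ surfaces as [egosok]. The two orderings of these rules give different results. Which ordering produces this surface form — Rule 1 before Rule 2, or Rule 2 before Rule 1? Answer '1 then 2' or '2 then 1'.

Order 1 then 2:
  1 Progressive Voicing Assimilation: [egoszok] → [egossok]
  2 Geminate Reduction: [egossok] → [egosok]
  result: [egosok]
Order 2 then 1:
  2 Geminate Reduction: no change — [egoszok]
  1 Progressive Voicing Assimilation: [egoszok] → [egossok]
  result: [egossok]

1 then 2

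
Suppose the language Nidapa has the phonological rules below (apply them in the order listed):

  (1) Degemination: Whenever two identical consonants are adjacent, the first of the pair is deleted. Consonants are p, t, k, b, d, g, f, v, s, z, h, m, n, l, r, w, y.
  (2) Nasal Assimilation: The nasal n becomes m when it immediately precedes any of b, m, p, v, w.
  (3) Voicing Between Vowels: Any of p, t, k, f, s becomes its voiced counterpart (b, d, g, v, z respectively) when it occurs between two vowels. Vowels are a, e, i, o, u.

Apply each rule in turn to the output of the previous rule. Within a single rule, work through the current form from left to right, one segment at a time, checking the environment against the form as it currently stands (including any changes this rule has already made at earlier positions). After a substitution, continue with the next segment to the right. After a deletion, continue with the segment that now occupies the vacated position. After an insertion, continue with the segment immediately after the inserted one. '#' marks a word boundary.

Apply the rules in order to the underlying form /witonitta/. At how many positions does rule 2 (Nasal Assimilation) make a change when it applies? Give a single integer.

(1) Degemination: [witonitta] → [witonita]
(2) Nasal Assimilation: no change — [witonita]
(3) Voicing Between Vowels: [witonita] → [widonida]
Rule 2 changed 0 position(s).

0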